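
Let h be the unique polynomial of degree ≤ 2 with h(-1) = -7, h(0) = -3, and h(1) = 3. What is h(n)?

Using the Lagrange interpolation formula with nodes -1, 0, 1:
  L_0(n) = n(n - 1) / 2
  L_1(n) = (n + 1)(n - 1) / -1
  L_2(n) = (n + 1)n / 2
Then h(n) = -7·L_0(n) - 3·L_1(n) + 3·L_2(n).
Expanding and collecting terms gives h(n) = n^2 + 5n - 3.
Check: h(0) = -3. ✓

h(n) = n^2 + 5n - 3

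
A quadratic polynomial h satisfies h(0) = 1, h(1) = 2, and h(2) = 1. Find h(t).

Write h(t) = at^2 + bt + c. Substituting each data point gives a linear system:
  c = 1
  a + b + c = 2
  4a + 2b + c = 1
Solving the system yields a = -1, b = 2, c = 1.
So h(t) = -t² + 2t + 1.
Check: h(0) = 1. ✓

h(t) = -t^2 + 2t + 1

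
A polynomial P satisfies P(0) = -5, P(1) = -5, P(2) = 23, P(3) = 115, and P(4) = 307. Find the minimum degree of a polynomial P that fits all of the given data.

3

Forward differences of the values at n = 0, 1, 2, 3, 4:
  P  : -5  -5  23  115  307
  Δ  : 0  28  92  192
  Δ^2: 28  64  100
  Δ^3: 36  36
  Δ^4: 0
The third differences are constant (36) and nonzero, while all higher differences vanish, so the minimal degree is 3.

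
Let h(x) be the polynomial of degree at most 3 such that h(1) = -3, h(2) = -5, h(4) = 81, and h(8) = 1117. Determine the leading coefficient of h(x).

Write h(x) = ax^3 + bx^2 + cx + d. Substituting each data point gives a linear system:
  a + b + c + d = -3
  8a + 4b + 2c + d = -5
  64a + 16b + 4c + d = 81
  512a + 64b + 8c + d = 1117
Solving the system yields a = 3, b = -6, c = -5, d = 5.
So h(x) = 3x^3 - 6x^2 - 5x + 5.
The leading coefficient is 3.

3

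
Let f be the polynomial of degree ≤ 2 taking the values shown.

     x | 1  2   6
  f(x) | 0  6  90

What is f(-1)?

6

Using the Lagrange interpolation formula with nodes 1, 2, 6:
  L_0(x) = (x - 2)(x - 6) / 5
  L_1(x) = (x - 1)(x - 6) / -4
  L_2(x) = (x - 1)(x - 2) / 20
Then f(x) = 0·L_0(x) + 6·L_1(x) + 90·L_2(x).
Expanding and collecting terms gives f(x) = 3x^2 - 3x.
Evaluating at x = -1: f(-1) = 6.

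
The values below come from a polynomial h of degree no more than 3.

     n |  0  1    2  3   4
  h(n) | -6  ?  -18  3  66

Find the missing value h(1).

On equispaced nodes a degree-3 polynomial has vanishing fourth forward difference, so
  h(0) - 4·h(1) + 6·h(2) - 4·h(3) + h(4) = 0.
Substituting the known values and solving for h(1):
  -4·h(1) = 60
  h(1) = -15.

-15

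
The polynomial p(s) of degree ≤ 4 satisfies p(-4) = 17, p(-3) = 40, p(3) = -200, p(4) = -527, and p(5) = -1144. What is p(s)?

p(s) = -s^4 - 4s^3 - 4s + 1

Using the Lagrange interpolation formula with nodes -4, -3, 3, 4, 5:
  L_0(s) = (s + 3)(s - 3)(s - 4)(s - 5) / 504
  L_1(s) = (s + 4)(s - 3)(s - 4)(s - 5) / -336
  L_2(s) = (s + 4)(s + 3)(s - 4)(s - 5) / 84
  L_3(s) = (s + 4)(s + 3)(s - 3)(s - 5) / -56
  L_4(s) = (s + 4)(s + 3)(s - 3)(s - 4) / 144
Then p(s) = 17·L_0(s) + 40·L_1(s) - 200·L_2(s) - 527·L_3(s) - 1144·L_4(s).
Expanding and collecting terms gives p(s) = -s^4 - 4s^3 - 4s + 1.
Check: p(3) = -200. ✓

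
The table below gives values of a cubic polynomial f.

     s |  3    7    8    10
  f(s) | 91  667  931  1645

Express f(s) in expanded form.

Using the Lagrange interpolation formula with nodes 3, 7, 8, 10:
  L_0(s) = (s - 7)(s - 8)(s - 10) / -140
  L_1(s) = (s - 3)(s - 8)(s - 10) / 12
  L_2(s) = (s - 3)(s - 7)(s - 10) / -10
  L_3(s) = (s - 3)(s - 7)(s - 8) / 42
Then f(s) = 91·L_0(s) + 667·L_1(s) + 931·L_2(s) + 1645·L_3(s).
Expanding and collecting terms gives f(s) = s^3 + 6s^2 + 5s - 5.
Check: f(3) = 91. ✓

f(s) = s^3 + 6s^2 + 5s - 5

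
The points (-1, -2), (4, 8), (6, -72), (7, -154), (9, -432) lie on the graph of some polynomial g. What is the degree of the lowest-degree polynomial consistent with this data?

3

Divided differences on the nodes -1, 4, 6, 7, 9:
  order 0: -2  8  -72  -154  -432
  order 1: 2  -40  -82  -139
  order 2: -6  -14  -19
  order 3: -1  -1
  order 4: 0
The order-3 divided differences are all -1 (nonzero) and every higher order vanishes, so the data lies on a polynomial of degree exactly 3.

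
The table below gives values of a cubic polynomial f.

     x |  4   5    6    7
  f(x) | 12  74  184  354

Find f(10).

Forward differences of the values at x = 4, 5, 6, 7:
  f  : 12  74  184  354
  Δ  : 62  110  170
  Δ^2: 48  60
  Δ^3: 12
The third differences are constant, confirming degree 3.
Interpolating (Newton forward form) and evaluating at x = 10 gives f(10) = 1344.

1344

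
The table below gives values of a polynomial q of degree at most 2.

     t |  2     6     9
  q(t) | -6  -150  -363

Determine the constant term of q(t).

Write q(t) = at^2 + bt + c. Substituting each data point gives a linear system:
  4a + 2b + c = -6
  36a + 6b + c = -150
  81a + 9b + c = -363
Solving the system yields a = -5, b = 4, c = 6.
So q(t) = -5t^2 + 4t + 6.
The constant term is 6.

6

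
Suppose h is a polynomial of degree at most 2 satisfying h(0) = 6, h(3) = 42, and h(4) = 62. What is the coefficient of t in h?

6

Write h(t) = at^2 + bt + c. Substituting each data point gives a linear system:
  c = 6
  9a + 3b + c = 42
  16a + 4b + c = 62
Solving the system yields a = 2, b = 6, c = 6.
So h(t) = 2t^2 + 6t + 6.
The coefficient of t is 6.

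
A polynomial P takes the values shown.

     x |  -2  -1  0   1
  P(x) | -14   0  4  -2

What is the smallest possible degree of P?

Forward differences of the values at x = -2, -1, 0, 1:
  P  : -14  0  4  -2
  Δ  : 14  4  -6
  Δ^2: -10  -10
  Δ^3: 0
The second differences are constant (-10) and nonzero, while all higher differences vanish, so the minimal degree is 2.

2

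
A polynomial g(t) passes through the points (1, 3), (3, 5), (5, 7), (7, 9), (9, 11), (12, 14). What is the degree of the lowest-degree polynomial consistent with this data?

Divided differences on the nodes 1, 3, 5, 7, 9, 12:
  order 0: 3  5  7  9  11  14
  order 1: 1  1  1  1  1
  order 2: 0  0  0  0
  order 3: 0  0  0
  order 4: 0  0
  order 5: 0
The order-1 divided differences are all 1 (nonzero) and every higher order vanishes, so the data lies on a polynomial of degree exactly 1.

1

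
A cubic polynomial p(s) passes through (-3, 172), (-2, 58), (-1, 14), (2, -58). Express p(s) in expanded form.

p(s) = -6s^3 - s^2 - 5s + 4

Write p(s) = as^3 + bs^2 + cs + d. Substituting each data point gives a linear system:
  -27a + 9b - 3c + d = 172
  -8a + 4b - 2c + d = 58
  -a + b - c + d = 14
  8a + 4b + 2c + d = -58
Solving the system yields a = -6, b = -1, c = -5, d = 4.
So p(s) = -6s^3 - s^2 - 5s + 4.
Check: p(-1) = 14. ✓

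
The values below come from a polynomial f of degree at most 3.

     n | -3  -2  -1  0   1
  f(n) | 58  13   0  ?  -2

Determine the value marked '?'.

The 4 known points determine the degree-3 polynomial uniquely.
Write f(n) = an^3 + bn^2 + cn + d. Substituting each data point gives a linear system:
  -27a + 9b - 3c + d = 58
  -8a + 4b - 2c + d = 13
  -a + b - c + d = 0
  a + b + c + d = -2
Solving the system yields a = -3, b = -2, c = 2, d = 1.
So f(n) = -3n^3 - 2n^2 + 2n + 1.
Then f(0) = 1.

1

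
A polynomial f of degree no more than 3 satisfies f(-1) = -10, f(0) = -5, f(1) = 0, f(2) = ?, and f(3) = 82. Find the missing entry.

23

On equispaced nodes a degree-3 polynomial has vanishing fourth forward difference, so
  f(-1) - 4·f(0) + 6·f(1) - 4·f(2) + f(3) = 0.
Substituting the known values and solving for f(2):
  -4·f(2) = -92
  f(2) = 23.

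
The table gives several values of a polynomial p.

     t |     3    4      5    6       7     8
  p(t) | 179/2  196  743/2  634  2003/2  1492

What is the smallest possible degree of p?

Forward differences of the values at t = 3, 4, 5, 6, 7, 8:
  p  : 179/2  196  743/2  634  2003/2  1492
  Δ  : 213/2  351/2  525/2  735/2  981/2
  Δ^2: 69  87  105  123
  Δ^3: 18  18  18
  Δ^4: 0  0
  Δ^5: 0
The third differences are constant (18) and nonzero, while all higher differences vanish, so the minimal degree is 3.

3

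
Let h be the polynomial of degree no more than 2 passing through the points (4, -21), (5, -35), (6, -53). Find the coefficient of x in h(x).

Write h(x) = ax^2 + bx + c. Substituting each data point gives a linear system:
  16a + 4b + c = -21
  25a + 5b + c = -35
  36a + 6b + c = -53
Solving the system yields a = -2, b = 4, c = -5.
So h(x) = -2x² + 4x - 5.
The coefficient of x is 4.

4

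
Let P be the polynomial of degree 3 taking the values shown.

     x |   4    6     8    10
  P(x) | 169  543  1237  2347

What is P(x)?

P(x) = 2x^3 + 4x^2 - 5x - 3

Write P(x) = ax^3 + bx^2 + cx + d. Substituting each data point gives a linear system:
  64a + 16b + 4c + d = 169
  216a + 36b + 6c + d = 543
  512a + 64b + 8c + d = 1237
  1000a + 100b + 10c + d = 2347
Solving the system yields a = 2, b = 4, c = -5, d = -3.
So P(x) = 2x^3 + 4x^2 - 5x - 3.
Check: P(6) = 543. ✓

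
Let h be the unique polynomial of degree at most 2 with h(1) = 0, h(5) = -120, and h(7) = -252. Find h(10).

-540

Using the Lagrange interpolation formula with nodes 1, 5, 7:
  L_0(t) = (t - 5)(t - 7) / 24
  L_1(t) = (t - 1)(t - 7) / -8
  L_2(t) = (t - 1)(t - 5) / 12
Then h(t) = 0·L_0(t) - 120·L_1(t) - 252·L_2(t).
Expanding and collecting terms gives h(t) = -6t² + 6t.
Evaluating at t = 10: h(10) = -540.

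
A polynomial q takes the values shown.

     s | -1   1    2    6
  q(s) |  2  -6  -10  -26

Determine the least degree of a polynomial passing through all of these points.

1

Divided differences on the nodes -1, 1, 2, 6:
  order 0: 2  -6  -10  -26
  order 1: -4  -4  -4
  order 2: 0  0
  order 3: 0
The order-1 divided differences are all -4 (nonzero) and every higher order vanishes, so the data lies on a polynomial of degree exactly 1.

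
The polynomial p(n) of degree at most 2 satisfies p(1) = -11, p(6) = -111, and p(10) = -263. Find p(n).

p(n) = -2n^2 - 6n - 3

Using the Lagrange interpolation formula with nodes 1, 6, 10:
  L_0(n) = (n - 6)(n - 10) / 45
  L_1(n) = (n - 1)(n - 10) / -20
  L_2(n) = (n - 1)(n - 6) / 36
Then p(n) = -11·L_0(n) - 111·L_1(n) - 263·L_2(n).
Expanding and collecting terms gives p(n) = -2n^2 - 6n - 3.
Check: p(10) = -263. ✓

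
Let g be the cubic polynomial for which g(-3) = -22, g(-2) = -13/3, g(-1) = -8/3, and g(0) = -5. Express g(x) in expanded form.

g(x) = 2x^3 + 4x^2 - (1/3)x - 5

Write g(x) = ax^3 + bx^2 + cx + d. Substituting each data point gives a linear system:
  -27a + 9b - 3c + d = -22
  -8a + 4b - 2c + d = -13/3
  -a + b - c + d = -8/3
  d = -5
Solving the system yields a = 2, b = 4, c = -1/3, d = -5.
So g(x) = 2x^3 + 4x^2 - (1/3)x - 5.
Check: g(-1) = -8/3. ✓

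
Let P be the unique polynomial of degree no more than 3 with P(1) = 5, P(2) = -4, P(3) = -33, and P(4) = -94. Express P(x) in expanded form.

Write P(x) = ax^3 + bx^2 + cx + d. Substituting each data point gives a linear system:
  a + b + c + d = 5
  8a + 4b + 2c + d = -4
  27a + 9b + 3c + d = -33
  64a + 16b + 4c + d = -94
Solving the system yields a = -2, b = 2, c = -1, d = 6.
So P(x) = -2x³ + 2x² - x + 6.
Check: P(4) = -94. ✓

P(x) = -2x^3 + 2x^2 - x + 6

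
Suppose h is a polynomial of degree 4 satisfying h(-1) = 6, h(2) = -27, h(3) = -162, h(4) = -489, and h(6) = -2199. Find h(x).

Write h(x) = ax^4 + bx^3 + cx^2 + dx + e. Substituting each data point gives a linear system:
  a - b + c - d + e = 6
  16a + 8b + 4c + 2d + e = -27
  81a + 27b + 9c + 3d + e = -162
  256a + 64b + 16c + 4d + e = -489
  1296a + 216b + 36c + 6d + e = -2199
Solving the system yields a = -1, b = -5, c = 4, d = 5, e = 3.
So h(x) = -x⁴ - 5x³ + 4x² + 5x + 3.
Check: h(-1) = 6. ✓

h(x) = -x^4 - 5x^3 + 4x^2 + 5x + 3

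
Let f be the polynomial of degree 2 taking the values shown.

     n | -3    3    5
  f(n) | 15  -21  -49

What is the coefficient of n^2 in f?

-1

Write f(n) = an^2 + bn + c. Substituting each data point gives a linear system:
  9a - 3b + c = 15
  9a + 3b + c = -21
  25a + 5b + c = -49
Solving the system yields a = -1, b = -6, c = 6.
So f(n) = -n^2 - 6n + 6.
The leading coefficient is -1.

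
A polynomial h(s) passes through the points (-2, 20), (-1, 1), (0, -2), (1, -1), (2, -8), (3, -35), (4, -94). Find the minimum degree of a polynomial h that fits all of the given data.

3

Forward differences of the values at s = -2, -1, 0, 1, 2, 3, 4:
  h  : 20  1  -2  -1  -8  -35  -94
  Δ  : -19  -3  1  -7  -27  -59
  Δ^2: 16  4  -8  -20  -32
  Δ^3: -12  -12  -12  -12
  Δ^4: 0  0  0
  Δ^5: 0  0
  Δ^6: 0
The third differences are constant (-12) and nonzero, while all higher differences vanish, so the minimal degree is 3.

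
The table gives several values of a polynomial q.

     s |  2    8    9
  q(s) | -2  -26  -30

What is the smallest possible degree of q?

Divided differences on the nodes 2, 8, 9:
  order 0: -2  -26  -30
  order 1: -4  -4
  order 2: 0
The order-1 divided differences are all -4 (nonzero) and every higher order vanishes, so the data lies on a polynomial of degree exactly 1.

1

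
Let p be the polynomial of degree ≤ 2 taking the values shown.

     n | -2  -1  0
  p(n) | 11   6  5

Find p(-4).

Write p(n) = an^2 + bn + c. Substituting each data point gives a linear system:
  4a - 2b + c = 11
  a - b + c = 6
  c = 5
Solving the system yields a = 2, b = 1, c = 5.
So p(n) = 2n^2 + n + 5.
Then p(-4) = 33.

33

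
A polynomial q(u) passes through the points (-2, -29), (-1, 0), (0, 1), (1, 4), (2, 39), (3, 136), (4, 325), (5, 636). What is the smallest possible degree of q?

Forward differences of the values at u = -2, -1, 0, 1, 2, 3, 4, 5:
  q  : -29  0  1  4  39  136  325  636
  Δ  : 29  1  3  35  97  189  311
  Δ^2: -28  2  32  62  92  122
  Δ^3: 30  30  30  30  30
  Δ^4: 0  0  0  0
  Δ^5: 0  0  0
  Δ^6: 0  0
  Δ^7: 0
The third differences are constant (30) and nonzero, while all higher differences vanish, so the minimal degree is 3.

3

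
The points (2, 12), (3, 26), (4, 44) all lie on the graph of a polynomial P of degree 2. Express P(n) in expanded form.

P(n) = 2n^2 + 4n - 4

Write P(n) = an^2 + bn + c. Substituting each data point gives a linear system:
  4a + 2b + c = 12
  9a + 3b + c = 26
  16a + 4b + c = 44
Solving the system yields a = 2, b = 4, c = -4.
So P(n) = 2n² + 4n - 4.
Check: P(3) = 26. ✓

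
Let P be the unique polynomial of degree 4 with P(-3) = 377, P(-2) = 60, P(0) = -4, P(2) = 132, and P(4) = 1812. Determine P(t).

Using the Lagrange interpolation formula with nodes -3, -2, 0, 2, 4:
  L_0(t) = (t + 2)t(t - 2)(t - 4) / 105
  L_1(t) = (t + 3)t(t - 2)(t - 4) / -48
  L_2(t) = (t + 3)(t + 2)(t - 2)(t - 4) / 48
  L_3(t) = (t + 3)(t + 2)t(t - 4) / -80
  L_4(t) = (t + 3)(t + 2)t(t - 2) / 336
Then P(t) = 377·L_0(t) + 60·L_1(t) - 4·L_2(t) + 132·L_3(t) + 1812·L_4(t).
Expanding and collecting terms gives P(t) = 6t⁴ + 4t³ + t² + 2t - 4.
Check: P(4) = 1812. ✓

P(t) = 6t^4 + 4t^3 + t^2 + 2t - 4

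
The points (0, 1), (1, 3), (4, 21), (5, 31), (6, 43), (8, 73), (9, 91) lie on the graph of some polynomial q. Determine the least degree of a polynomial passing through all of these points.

2

Divided differences on the nodes 0, 1, 4, 5, 6, 8, 9:
  order 0: 1  3  21  31  43  73  91
  order 1: 2  6  10  12  15  18
  order 2: 1  1  1  1  1
  order 3: 0  0  0  0
  order 4: 0  0  0
  order 5: 0  0
  order 6: 0
The order-2 divided differences are all 1 (nonzero) and every higher order vanishes, so the data lies on a polynomial of degree exactly 2.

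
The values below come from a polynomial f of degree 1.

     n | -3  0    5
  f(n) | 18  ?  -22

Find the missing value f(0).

3

The 2 known points determine the degree-1 polynomial uniquely.
Write f(n) = an + b. Substituting each data point gives a linear system:
  -3a + b = 18
  5a + b = -22
Solving the system yields a = -5, b = 3.
So f(n) = -5n + 3.
Then f(0) = 3.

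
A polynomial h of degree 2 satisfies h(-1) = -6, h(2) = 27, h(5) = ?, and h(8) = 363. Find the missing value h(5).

The 3 known points determine the degree-2 polynomial uniquely.
Write h(s) = as^2 + bs + c. Substituting each data point gives a linear system:
  a - b + c = -6
  4a + 2b + c = 27
  64a + 8b + c = 363
Solving the system yields a = 5, b = 6, c = -5.
So h(s) = 5s² + 6s - 5.
Then h(5) = 150.

150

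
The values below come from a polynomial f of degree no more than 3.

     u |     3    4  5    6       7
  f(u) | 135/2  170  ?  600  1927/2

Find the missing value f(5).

On equispaced nodes a degree-3 polynomial has vanishing fourth forward difference, so
  f(3) - 4·f(4) + 6·f(5) - 4·f(6) + f(7) = 0.
Substituting the known values and solving for f(5):
  6·f(5) = 2049
  f(5) = 683/2.

683/2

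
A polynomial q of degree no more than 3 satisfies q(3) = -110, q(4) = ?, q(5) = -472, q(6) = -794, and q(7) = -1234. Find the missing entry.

The 4 known points determine the degree-3 polynomial uniquely.
Write q(x) = ax^3 + bx^2 + cx + d. Substituting each data point gives a linear system:
  27a + 9b + 3c + d = -110
  125a + 25b + 5c + d = -472
  216a + 36b + 6c + d = -794
  343a + 49b + 7c + d = -1234
Solving the system yields a = -3, b = -5, c = 6, d = -2.
So q(x) = -3x³ - 5x² + 6x - 2.
Then q(4) = -250.

-250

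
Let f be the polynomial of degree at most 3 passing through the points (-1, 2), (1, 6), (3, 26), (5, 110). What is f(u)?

Using the Lagrange interpolation formula with nodes -1, 1, 3, 5:
  L_0(u) = (u - 1)(u - 3)(u - 5) / -48
  L_1(u) = (u + 1)(u - 3)(u - 5) / 16
  L_2(u) = (u + 1)(u - 1)(u - 5) / -16
  L_3(u) = (u + 1)(u - 1)(u - 3) / 48
Then f(u) = 2·L_0(u) + 6·L_1(u) + 26·L_2(u) + 110·L_3(u).
Expanding and collecting terms gives f(u) = u^3 - u^2 + u + 5.
Check: f(3) = 26. ✓

f(u) = u^3 - u^2 + u + 5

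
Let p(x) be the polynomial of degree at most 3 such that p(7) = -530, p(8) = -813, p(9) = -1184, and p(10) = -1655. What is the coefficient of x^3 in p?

Write p(x) = ax^3 + bx^2 + cx + d. Substituting each data point gives a linear system:
  343a + 49b + 7c + d = -530
  512a + 64b + 8c + d = -813
  729a + 81b + 9c + d = -1184
  1000a + 100b + 10c + d = -1655
Solving the system yields a = -2, b = 4, c = -5, d = -5.
So p(x) = -2x³ + 4x² - 5x - 5.
The leading coefficient is -2.

-2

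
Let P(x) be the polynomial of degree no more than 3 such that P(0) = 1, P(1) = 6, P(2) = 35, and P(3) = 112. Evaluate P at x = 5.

506

Using the Lagrange interpolation formula with nodes 0, 1, 2, 3:
  L_0(x) = (x - 1)(x - 2)(x - 3) / -6
  L_1(x) = x(x - 2)(x - 3) / 2
  L_2(x) = x(x - 1)(x - 3) / -2
  L_3(x) = x(x - 1)(x - 2) / 6
Then P(x) = 1·L_0(x) + 6·L_1(x) + 35·L_2(x) + 112·L_3(x).
Expanding and collecting terms gives P(x) = 4x^3 + x + 1.
Evaluating at x = 5: P(5) = 506.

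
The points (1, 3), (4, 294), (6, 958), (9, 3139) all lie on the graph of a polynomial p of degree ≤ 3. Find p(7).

Write p(u) = au^3 + bu^2 + cu + d. Substituting each data point gives a linear system:
  a + b + c + d = 3
  64a + 16b + 4c + d = 294
  216a + 36b + 6c + d = 958
  729a + 81b + 9c + d = 3139
Solving the system yields a = 4, b = 3, c = -2, d = -2.
So p(u) = 4u³ + 3u² - 2u - 2.
Then p(7) = 1503.

1503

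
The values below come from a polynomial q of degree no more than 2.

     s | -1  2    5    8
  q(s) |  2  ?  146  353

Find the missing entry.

29

The 3 known points determine the degree-2 polynomial uniquely.
Write q(s) = as^2 + bs + c. Substituting each data point gives a linear system:
  a - b + c = 2
  25a + 5b + c = 146
  64a + 8b + c = 353
Solving the system yields a = 5, b = 4, c = 1.
So q(s) = 5s² + 4s + 1.
Then q(2) = 29.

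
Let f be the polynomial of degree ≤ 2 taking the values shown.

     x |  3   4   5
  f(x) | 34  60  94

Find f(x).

Using the Lagrange interpolation formula with nodes 3, 4, 5:
  L_0(x) = (x - 4)(x - 5) / 2
  L_1(x) = (x - 3)(x - 5) / -1
  L_2(x) = (x - 3)(x - 4) / 2
Then f(x) = 34·L_0(x) + 60·L_1(x) + 94·L_2(x).
Expanding and collecting terms gives f(x) = 4x² - 2x + 4.
Check: f(5) = 94. ✓

f(x) = 4x^2 - 2x + 4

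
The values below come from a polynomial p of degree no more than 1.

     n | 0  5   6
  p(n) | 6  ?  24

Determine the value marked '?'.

21

The 2 known points determine the degree-1 polynomial uniquely.
Write p(n) = an + b. Substituting each data point gives a linear system:
  b = 6
  6a + b = 24
Solving the system yields a = 3, b = 6.
So p(n) = 3n + 6.
Then p(5) = 21.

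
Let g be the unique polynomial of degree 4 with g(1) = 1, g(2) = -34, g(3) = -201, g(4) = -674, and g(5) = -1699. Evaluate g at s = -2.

-26

Forward differences of the values at s = 1, 2, 3, 4, 5:
  g  : 1  -34  -201  -674  -1699
  Δ  : -35  -167  -473  -1025
  Δ^2: -132  -306  -552
  Δ^3: -174  -246
  Δ^4: -72
The fourth differences are constant, confirming degree 4.
Interpolating (Newton forward form) and evaluating at s = -2 gives g(-2) = -26.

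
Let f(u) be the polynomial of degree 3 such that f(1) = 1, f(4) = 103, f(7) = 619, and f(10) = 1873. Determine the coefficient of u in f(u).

-3

Write f(u) = au^3 + bu^2 + cu + d. Substituting each data point gives a linear system:
  a + b + c + d = 1
  64a + 16b + 4c + d = 103
  343a + 49b + 7c + d = 619
  1000a + 100b + 10c + d = 1873
Solving the system yields a = 2, b = -1, c = -3, d = 3.
So f(u) = 2u³ - u² - 3u + 3.
The coefficient of u is -3.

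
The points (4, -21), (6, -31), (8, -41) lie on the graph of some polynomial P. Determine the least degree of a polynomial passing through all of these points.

1

Forward differences of the values at s = 4, 6, 8:
  P  : -21  -31  -41
  Δ  : -10  -10
  Δ^2: 0
The first differences are constant (-10) and nonzero, while all higher differences vanish, so the minimal degree is 1.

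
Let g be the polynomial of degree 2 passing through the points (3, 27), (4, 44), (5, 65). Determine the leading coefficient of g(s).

Write g(s) = as^2 + bs + c. Substituting each data point gives a linear system:
  9a + 3b + c = 27
  16a + 4b + c = 44
  25a + 5b + c = 65
Solving the system yields a = 2, b = 3, c = 0.
So g(s) = 2s^2 + 3s.
The leading coefficient is 2.

2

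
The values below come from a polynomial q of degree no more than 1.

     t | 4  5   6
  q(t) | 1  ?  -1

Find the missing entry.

On equispaced nodes a degree-1 polynomial has vanishing second forward difference, so
  q(4) - 2·q(5) + q(6) = 0.
Substituting the known values and solving for q(5):
  -2·q(5) = 0
  q(5) = 0.

0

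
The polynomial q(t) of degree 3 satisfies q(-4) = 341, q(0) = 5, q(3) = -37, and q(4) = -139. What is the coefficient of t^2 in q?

6

Write q(t) = at^3 + bt^2 + ct + d. Substituting each data point gives a linear system:
  -64a + 16b - 4c + d = 341
  d = 5
  27a + 9b + 3c + d = -37
  64a + 16b + 4c + d = -139
Solving the system yields a = -4, b = 6, c = 4, d = 5.
So q(t) = -4t^3 + 6t^2 + 4t + 5.
The coefficient of t^2 is 6.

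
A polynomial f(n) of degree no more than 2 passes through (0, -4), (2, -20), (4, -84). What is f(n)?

Using the Lagrange interpolation formula with nodes 0, 2, 4:
  L_0(n) = (n - 2)(n - 4) / 8
  L_1(n) = n(n - 4) / -4
  L_2(n) = n(n - 2) / 8
Then f(n) = -4·L_0(n) - 20·L_1(n) - 84·L_2(n).
Expanding and collecting terms gives f(n) = -6n^2 + 4n - 4.
Check: f(4) = -84. ✓

f(n) = -6n^2 + 4n - 4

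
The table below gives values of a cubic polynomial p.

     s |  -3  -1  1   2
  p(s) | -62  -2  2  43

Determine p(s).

p(s) = 4s^3 + 5s^2 - 2s - 5

Using the Lagrange interpolation formula with nodes -3, -1, 1, 2:
  L_0(s) = (s + 1)(s - 1)(s - 2) / -40
  L_1(s) = (s + 3)(s - 1)(s - 2) / 12
  L_2(s) = (s + 3)(s + 1)(s - 2) / -8
  L_3(s) = (s + 3)(s + 1)(s - 1) / 15
Then p(s) = -62·L_0(s) - 2·L_1(s) + 2·L_2(s) + 43·L_3(s).
Expanding and collecting terms gives p(s) = 4s^3 + 5s^2 - 2s - 5.
Check: p(-1) = -2. ✓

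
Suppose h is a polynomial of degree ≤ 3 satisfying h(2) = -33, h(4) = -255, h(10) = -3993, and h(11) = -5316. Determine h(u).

h(u) = -4u^3 + u - 3

Using the Lagrange interpolation formula with nodes 2, 4, 10, 11:
  L_0(u) = (u - 4)(u - 10)(u - 11) / -144
  L_1(u) = (u - 2)(u - 10)(u - 11) / 84
  L_2(u) = (u - 2)(u - 4)(u - 11) / -48
  L_3(u) = (u - 2)(u - 4)(u - 10) / 63
Then h(u) = -33·L_0(u) - 255·L_1(u) - 3993·L_2(u) - 5316·L_3(u).
Expanding and collecting terms gives h(u) = -4u^3 + u - 3.
Check: h(4) = -255. ✓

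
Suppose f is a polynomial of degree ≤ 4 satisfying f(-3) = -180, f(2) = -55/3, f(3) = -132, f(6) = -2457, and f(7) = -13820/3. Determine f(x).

f(x) = -2x^4 + (1/3)x^3 + x^2 + 5x - 3

Using the Lagrange interpolation formula with nodes -3, 2, 3, 6, 7:
  L_0(x) = (x - 2)(x - 3)(x - 6)(x - 7) / 2700
  L_1(x) = (x + 3)(x - 3)(x - 6)(x - 7) / -100
  L_2(x) = (x + 3)(x - 2)(x - 6)(x - 7) / 72
  L_3(x) = (x + 3)(x - 2)(x - 3)(x - 7) / -108
  L_4(x) = (x + 3)(x - 2)(x - 3)(x - 6) / 200
Then f(x) = -180·L_0(x) - 55/3·L_1(x) - 132·L_2(x) - 2457·L_3(x) - 13820/3·L_4(x).
Expanding and collecting terms gives f(x) = -2x⁴ + (1/3)x³ + x² + 5x - 3.
Check: f(2) = -55/3. ✓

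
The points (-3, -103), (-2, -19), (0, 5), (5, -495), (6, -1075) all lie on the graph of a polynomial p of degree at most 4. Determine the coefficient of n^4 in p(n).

-1

Write p(n) = an^4 + bn^3 + cn^2 + dn + e. Substituting each data point gives a linear system:
  81a - 27b + 9c - 3d + e = -103
  16a - 8b + 4c - 2d + e = -19
  e = 5
  625a + 125b + 25c + 5d + e = -495
  1296a + 216b + 36c + 6d + e = -1075
Solving the system yields a = -1, b = 1, c = 0, d = 0, e = 5.
So p(n) = -n^4 + n^3 + 5.
The leading coefficient is -1.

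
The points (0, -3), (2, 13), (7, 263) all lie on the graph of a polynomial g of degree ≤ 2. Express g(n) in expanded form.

Write g(n) = an^2 + bn + c. Substituting each data point gives a linear system:
  c = -3
  4a + 2b + c = 13
  49a + 7b + c = 263
Solving the system yields a = 6, b = -4, c = -3.
So g(n) = 6n^2 - 4n - 3.
Check: g(0) = -3. ✓

g(n) = 6n^2 - 4n - 3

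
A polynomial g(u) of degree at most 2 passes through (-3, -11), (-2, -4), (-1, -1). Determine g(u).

g(u) = -2u^2 - 3u - 2

Using the Lagrange interpolation formula with nodes -3, -2, -1:
  L_0(u) = (u + 2)(u + 1) / 2
  L_1(u) = (u + 3)(u + 1) / -1
  L_2(u) = (u + 3)(u + 2) / 2
Then g(u) = -11·L_0(u) - 4·L_1(u) - 1·L_2(u).
Expanding and collecting terms gives g(u) = -2u² - 3u - 2.
Check: g(-2) = -4. ✓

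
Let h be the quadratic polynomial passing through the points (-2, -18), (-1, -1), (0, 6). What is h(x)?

h(x) = -5x^2 + 2x + 6

Write h(x) = ax^2 + bx + c. Substituting each data point gives a linear system:
  4a - 2b + c = -18
  a - b + c = -1
  c = 6
Solving the system yields a = -5, b = 2, c = 6.
So h(x) = -5x^2 + 2x + 6.
Check: h(-1) = -1. ✓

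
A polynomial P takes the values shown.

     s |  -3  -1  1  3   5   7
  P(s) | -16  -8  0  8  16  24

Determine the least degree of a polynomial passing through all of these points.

1

Forward differences of the values at s = -3, -1, 1, 3, 5, 7:
  P  : -16  -8  0  8  16  24
  Δ  : 8  8  8  8  8
  Δ^2: 0  0  0  0
  Δ^3: 0  0  0
  Δ^4: 0  0
  Δ^5: 0
The first differences are constant (8) and nonzero, while all higher differences vanish, so the minimal degree is 1.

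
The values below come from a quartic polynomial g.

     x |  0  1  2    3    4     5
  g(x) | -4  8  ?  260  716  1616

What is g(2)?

68

The 5 known points determine the degree-4 polynomial uniquely.
Write g(x) = ax^4 + bx^3 + cx^2 + dx + e. Substituting each data point gives a linear system:
  e = -4
  a + b + c + d + e = 8
  81a + 27b + 9c + 3d + e = 260
  256a + 64b + 16c + 4d + e = 716
  625a + 125b + 25c + 5d + e = 1616
Solving the system yields a = 2, b = 2, c = 4, d = 4, e = -4.
So g(x) = 2x⁴ + 2x³ + 4x² + 4x - 4.
Then g(2) = 68.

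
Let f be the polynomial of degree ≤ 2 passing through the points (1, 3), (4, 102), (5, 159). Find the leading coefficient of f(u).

Write f(u) = au^2 + bu + c. Substituting each data point gives a linear system:
  a + b + c = 3
  16a + 4b + c = 102
  25a + 5b + c = 159
Solving the system yields a = 6, b = 3, c = -6.
So f(u) = 6u^2 + 3u - 6.
The leading coefficient is 6.

6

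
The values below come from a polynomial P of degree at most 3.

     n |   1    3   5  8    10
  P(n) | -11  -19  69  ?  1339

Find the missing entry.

The 4 known points determine the degree-3 polynomial uniquely.
Write P(n) = an^3 + bn^2 + cn + d. Substituting each data point gives a linear system:
  a + b + c + d = -11
  27a + 9b + 3c + d = -19
  125a + 25b + 5c + d = 69
  1000a + 100b + 10c + d = 1339
Solving the system yields a = 2, b = -6, c = -6, d = -1.
So P(n) = 2n^3 - 6n^2 - 6n - 1.
Then P(8) = 591.

591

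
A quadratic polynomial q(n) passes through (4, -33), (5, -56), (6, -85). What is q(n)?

q(n) = -3n^2 + 4n - 1

Using the Lagrange interpolation formula with nodes 4, 5, 6:
  L_0(n) = (n - 5)(n - 6) / 2
  L_1(n) = (n - 4)(n - 6) / -1
  L_2(n) = (n - 4)(n - 5) / 2
Then q(n) = -33·L_0(n) - 56·L_1(n) - 85·L_2(n).
Expanding and collecting terms gives q(n) = -3n^2 + 4n - 1.
Check: q(6) = -85. ✓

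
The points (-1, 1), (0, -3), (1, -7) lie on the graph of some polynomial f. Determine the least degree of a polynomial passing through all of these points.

1

Forward differences of the values at s = -1, 0, 1:
  f  : 1  -3  -7
  Δ  : -4  -4
  Δ^2: 0
The first differences are constant (-4) and nonzero, while all higher differences vanish, so the minimal degree is 1.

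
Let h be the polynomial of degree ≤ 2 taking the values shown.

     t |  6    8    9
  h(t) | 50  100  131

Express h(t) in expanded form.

h(t) = 2t^2 - 3t - 4

Using the Lagrange interpolation formula with nodes 6, 8, 9:
  L_0(t) = (t - 8)(t - 9) / 6
  L_1(t) = (t - 6)(t - 9) / -2
  L_2(t) = (t - 6)(t - 8) / 3
Then h(t) = 50·L_0(t) + 100·L_1(t) + 131·L_2(t).
Expanding and collecting terms gives h(t) = 2t^2 - 3t - 4.
Check: h(9) = 131. ✓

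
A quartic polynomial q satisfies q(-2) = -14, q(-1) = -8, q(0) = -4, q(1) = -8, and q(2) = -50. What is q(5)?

Forward differences of the values at s = -2, -1, 0, 1, 2:
  q  : -14  -8  -4  -8  -50
  Δ  : 6  4  -4  -42
  Δ^2: -2  -8  -38
  Δ^3: -6  -30
  Δ^4: -24
The fourth differences are constant, confirming degree 4.
Interpolating (Newton forward form) and evaluating at s = 5 gives q(5) = -1064.

-1064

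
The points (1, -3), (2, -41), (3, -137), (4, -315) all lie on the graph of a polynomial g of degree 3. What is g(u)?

Write g(u) = au^3 + bu^2 + cu + d. Substituting each data point gives a linear system:
  a + b + c + d = -3
  8a + 4b + 2c + d = -41
  27a + 9b + 3c + d = -137
  64a + 16b + 4c + d = -315
Solving the system yields a = -4, b = -5, c = 5, d = 1.
So g(u) = -4u^3 - 5u^2 + 5u + 1.
Check: g(4) = -315. ✓

g(u) = -4u^3 - 5u^2 + 5u + 1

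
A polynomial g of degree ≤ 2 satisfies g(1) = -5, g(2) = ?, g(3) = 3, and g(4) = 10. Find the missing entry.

The 3 known points determine the degree-2 polynomial uniquely.
Write g(x) = ax^2 + bx + c. Substituting each data point gives a linear system:
  a + b + c = -5
  9a + 3b + c = 3
  16a + 4b + c = 10
Solving the system yields a = 1, b = 0, c = -6.
So g(x) = x^2 - 6.
Then g(2) = -2.

-2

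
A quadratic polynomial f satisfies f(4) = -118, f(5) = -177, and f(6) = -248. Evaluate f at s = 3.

-71

Forward differences of the values at s = 4, 5, 6:
  f  : -118  -177  -248
  Δ  : -59  -71
  Δ^2: -12
The second differences are constant, confirming degree 2.
Interpolating (Newton forward form) and evaluating at s = 3 gives f(3) = -71.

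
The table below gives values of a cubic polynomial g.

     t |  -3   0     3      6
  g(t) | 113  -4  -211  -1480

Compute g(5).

-879

Using the Lagrange interpolation formula with nodes -3, 0, 3, 6:
  L_0(t) = t(t - 3)(t - 6) / -162
  L_1(t) = (t + 3)(t - 3)(t - 6) / 54
  L_2(t) = (t + 3)t(t - 6) / -54
  L_3(t) = (t + 3)t(t - 3) / 162
Then g(t) = 113·L_0(t) - 4·L_1(t) - 211·L_2(t) - 1480·L_3(t).
Expanding and collecting terms gives g(t) = -6t^3 - 5t^2 - 4.
Evaluating at t = 5: g(5) = -879.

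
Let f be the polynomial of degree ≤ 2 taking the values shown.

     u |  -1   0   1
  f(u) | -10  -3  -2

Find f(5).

Forward differences of the values at u = -1, 0, 1:
  f  : -10  -3  -2
  Δ  : 7  1
  Δ^2: -6
The second differences are constant, confirming degree 2.
Interpolating (Newton forward form) and evaluating at u = 5 gives f(5) = -58.

-58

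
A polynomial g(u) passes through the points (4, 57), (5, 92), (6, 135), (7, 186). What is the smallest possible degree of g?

Forward differences of the values at u = 4, 5, 6, 7:
  g  : 57  92  135  186
  Δ  : 35  43  51
  Δ^2: 8  8
  Δ^3: 0
The second differences are constant (8) and nonzero, while all higher differences vanish, so the minimal degree is 2.

2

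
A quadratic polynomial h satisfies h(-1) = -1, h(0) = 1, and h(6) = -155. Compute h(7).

-209

Write h(u) = au^2 + bu + c. Substituting each data point gives a linear system:
  a - b + c = -1
  c = 1
  36a + 6b + c = -155
Solving the system yields a = -4, b = -2, c = 1.
So h(u) = -4u^2 - 2u + 1.
Then h(7) = -209.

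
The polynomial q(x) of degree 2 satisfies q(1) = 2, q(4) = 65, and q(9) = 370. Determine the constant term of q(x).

1

Write q(x) = ax^2 + bx + c. Substituting each data point gives a linear system:
  a + b + c = 2
  16a + 4b + c = 65
  81a + 9b + c = 370
Solving the system yields a = 5, b = -4, c = 1.
So q(x) = 5x^2 - 4x + 1.
The constant term is 1.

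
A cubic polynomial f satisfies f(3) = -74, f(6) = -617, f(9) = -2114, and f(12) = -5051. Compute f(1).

Using the Lagrange interpolation formula with nodes 3, 6, 9, 12:
  L_0(u) = (u - 6)(u - 9)(u - 12) / -162
  L_1(u) = (u - 3)(u - 9)(u - 12) / 54
  L_2(u) = (u - 3)(u - 6)(u - 12) / -54
  L_3(u) = (u - 3)(u - 6)(u - 9) / 162
Then f(u) = -74·L_0(u) - 617·L_1(u) - 2114·L_2(u) - 5051·L_3(u).
Expanding and collecting terms gives f(u) = -3u^3 + u^2 - u + 1.
Evaluating at u = 1: f(1) = -2.

-2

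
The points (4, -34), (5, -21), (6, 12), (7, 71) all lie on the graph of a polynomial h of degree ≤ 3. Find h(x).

h(x) = x^3 - 5x^2 - 3x - 6

Using the Lagrange interpolation formula with nodes 4, 5, 6, 7:
  L_0(x) = (x - 5)(x - 6)(x - 7) / -6
  L_1(x) = (x - 4)(x - 6)(x - 7) / 2
  L_2(x) = (x - 4)(x - 5)(x - 7) / -2
  L_3(x) = (x - 4)(x - 5)(x - 6) / 6
Then h(x) = -34·L_0(x) - 21·L_1(x) + 12·L_2(x) + 71·L_3(x).
Expanding and collecting terms gives h(x) = x^3 - 5x^2 - 3x - 6.
Check: h(6) = 12. ✓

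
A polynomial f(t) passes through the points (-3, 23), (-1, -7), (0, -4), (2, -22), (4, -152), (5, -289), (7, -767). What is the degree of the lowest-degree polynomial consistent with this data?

Divided differences on the nodes -3, -1, 0, 2, 4, 5, 7:
  order 0: 23  -7  -4  -22  -152  -289  -767
  order 1: -15  3  -9  -65  -137  -239
  order 2: 6  -4  -14  -24  -34
  order 3: -2  -2  -2  -2
  order 4: 0  0  0
  order 5: 0  0
  order 6: 0
The order-3 divided differences are all -2 (nonzero) and every higher order vanishes, so the data lies on a polynomial of degree exactly 3.

3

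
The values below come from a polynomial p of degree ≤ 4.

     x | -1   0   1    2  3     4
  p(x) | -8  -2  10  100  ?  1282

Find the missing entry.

436

On equispaced nodes a degree-4 polynomial has vanishing fifth forward difference, so
  - p(-1) + 5·p(0) - 10·p(1) + 10·p(2) - 5·p(3) + p(4) = 0.
Substituting the known values and solving for p(3):
  -5·p(3) = -2180
  p(3) = 436.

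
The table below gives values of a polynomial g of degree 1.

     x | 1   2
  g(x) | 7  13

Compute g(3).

Write g(x) = ax + b. Substituting each data point gives a linear system:
  a + b = 7
  2a + b = 13
Solving the system yields a = 6, b = 1.
So g(x) = 6x + 1.
Then g(3) = 19.

19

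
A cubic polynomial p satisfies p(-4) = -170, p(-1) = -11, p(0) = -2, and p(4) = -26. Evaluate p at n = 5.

Write p(n) = an^3 + bn^2 + cn + d. Substituting each data point gives a linear system:
  -64a + 16b - 4c + d = -170
  -a + b - c + d = -11
  d = -2
  64a + 16b + 4c + d = -26
Solving the system yields a = 1, b = -6, c = 2, d = -2.
So p(n) = n^3 - 6n^2 + 2n - 2.
Then p(5) = -17.

-17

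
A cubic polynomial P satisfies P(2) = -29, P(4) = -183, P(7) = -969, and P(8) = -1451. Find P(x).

P(x) = -3x^3 + 2x^2 - 5x - 3

Using the Lagrange interpolation formula with nodes 2, 4, 7, 8:
  L_0(x) = (x - 4)(x - 7)(x - 8) / -60
  L_1(x) = (x - 2)(x - 7)(x - 8) / 24
  L_2(x) = (x - 2)(x - 4)(x - 8) / -15
  L_3(x) = (x - 2)(x - 4)(x - 7) / 24
Then P(x) = -29·L_0(x) - 183·L_1(x) - 969·L_2(x) - 1451·L_3(x).
Expanding and collecting terms gives P(x) = -3x^3 + 2x^2 - 5x - 3.
Check: P(4) = -183. ✓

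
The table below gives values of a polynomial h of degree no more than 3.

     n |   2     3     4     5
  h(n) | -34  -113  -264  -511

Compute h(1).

-3

Using the Lagrange interpolation formula with nodes 2, 3, 4, 5:
  L_0(n) = (n - 3)(n - 4)(n - 5) / -6
  L_1(n) = (n - 2)(n - 4)(n - 5) / 2
  L_2(n) = (n - 2)(n - 3)(n - 5) / -2
  L_3(n) = (n - 2)(n - 3)(n - 4) / 6
Then h(n) = -34·L_0(n) - 113·L_1(n) - 264·L_2(n) - 511·L_3(n).
Expanding and collecting terms gives h(n) = -4n^3 - 3n + 4.
Evaluating at n = 1: h(1) = -3.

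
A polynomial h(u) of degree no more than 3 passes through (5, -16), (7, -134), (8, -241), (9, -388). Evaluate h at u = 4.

Write h(u) = au^3 + bu^2 + cu + d. Substituting each data point gives a linear system:
  125a + 25b + 5c + d = -16
  343a + 49b + 7c + d = -134
  512a + 64b + 8c + d = -241
  729a + 81b + 9c + d = -388
Solving the system yields a = -1, b = 4, c = 2, d = -1.
So h(u) = -u^3 + 4u^2 + 2u - 1.
Then h(4) = 7.

7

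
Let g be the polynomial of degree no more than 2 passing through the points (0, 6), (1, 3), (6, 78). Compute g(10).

246

Write g(u) = au^2 + bu + c. Substituting each data point gives a linear system:
  c = 6
  a + b + c = 3
  36a + 6b + c = 78
Solving the system yields a = 3, b = -6, c = 6.
So g(u) = 3u² - 6u + 6.
Then g(10) = 246.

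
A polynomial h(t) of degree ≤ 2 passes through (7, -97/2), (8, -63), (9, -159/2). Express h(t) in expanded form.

h(t) = -t^2 + (1/2)t - 3

Write h(t) = at^2 + bt + c. Substituting each data point gives a linear system:
  49a + 7b + c = -97/2
  64a + 8b + c = -63
  81a + 9b + c = -159/2
Solving the system yields a = -1, b = 1/2, c = -3.
So h(t) = -t^2 + (1/2)t - 3.
Check: h(8) = -63. ✓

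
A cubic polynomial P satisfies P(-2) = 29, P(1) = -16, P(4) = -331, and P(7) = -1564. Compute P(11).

-5756

Write P(x) = ax^3 + bx^2 + cx + d. Substituting each data point gives a linear system:
  -8a + 4b - 2c + d = 29
  a + b + c + d = -16
  64a + 16b + 4c + d = -331
  343a + 49b + 7c + d = -1564
Solving the system yields a = -4, b = -3, c = -6, d = -3.
So P(x) = -4x^3 - 3x^2 - 6x - 3.
Then P(11) = -5756.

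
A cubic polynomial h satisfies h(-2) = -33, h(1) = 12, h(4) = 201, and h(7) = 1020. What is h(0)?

5

Forward differences of the values at s = -2, 1, 4, 7:
  h  : -33  12  201  1020
  Δ  : 45  189  819
  Δ^2: 144  630
  Δ^3: 486
The third differences are constant, confirming degree 3.
Interpolating (Newton forward form) and evaluating at s = 0 gives h(0) = 5.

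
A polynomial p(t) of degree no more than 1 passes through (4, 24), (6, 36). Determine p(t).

p(t) = 6t

Write p(t) = at + b. Substituting each data point gives a linear system:
  4a + b = 24
  6a + b = 36
Solving the system yields a = 6, b = 0.
So p(t) = 6t.
Check: p(6) = 36. ✓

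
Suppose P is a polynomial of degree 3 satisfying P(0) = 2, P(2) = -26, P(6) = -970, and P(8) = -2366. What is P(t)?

Using the Lagrange interpolation formula with nodes 0, 2, 6, 8:
  L_0(t) = (t - 2)(t - 6)(t - 8) / -96
  L_1(t) = t(t - 6)(t - 8) / 48
  L_2(t) = t(t - 2)(t - 8) / -48
  L_3(t) = t(t - 2)(t - 6) / 96
Then P(t) = 2·L_0(t) - 26·L_1(t) - 970·L_2(t) - 2366·L_3(t).
Expanding and collecting terms gives P(t) = -5t^3 + 3t^2 + 2.
Check: P(6) = -970. ✓

P(t) = -5t^3 + 3t^2 + 2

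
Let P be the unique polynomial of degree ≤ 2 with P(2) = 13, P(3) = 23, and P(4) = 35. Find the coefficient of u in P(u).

Write P(u) = au^2 + bu + c. Substituting each data point gives a linear system:
  4a + 2b + c = 13
  9a + 3b + c = 23
  16a + 4b + c = 35
Solving the system yields a = 1, b = 5, c = -1.
So P(u) = u^2 + 5u - 1.
The coefficient of u is 5.

5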